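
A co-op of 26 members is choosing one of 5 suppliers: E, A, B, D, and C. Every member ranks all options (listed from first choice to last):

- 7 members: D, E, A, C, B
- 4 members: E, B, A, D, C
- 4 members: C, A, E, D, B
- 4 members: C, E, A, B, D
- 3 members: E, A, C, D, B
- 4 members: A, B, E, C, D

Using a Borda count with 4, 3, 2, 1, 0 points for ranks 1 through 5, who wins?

E: 7·3 + 4·4 + 4·2 + 4·3 + 3·4 + 4·2 = 77
A: 7·2 + 4·2 + 4·3 + 4·2 + 3·3 + 4·4 = 67
B: 7·0 + 4·3 + 4·0 + 4·1 + 3·0 + 4·3 = 28
D: 7·4 + 4·1 + 4·1 + 4·0 + 3·1 + 4·0 = 39
C: 7·1 + 4·0 + 4·4 + 4·4 + 3·2 + 4·1 = 49
E has the highest Borda score (77).

E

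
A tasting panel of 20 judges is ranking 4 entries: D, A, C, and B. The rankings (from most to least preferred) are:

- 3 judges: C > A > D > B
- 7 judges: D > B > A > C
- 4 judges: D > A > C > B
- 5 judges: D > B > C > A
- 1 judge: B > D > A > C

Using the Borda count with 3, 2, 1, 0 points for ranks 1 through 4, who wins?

D: 3·1 + 7·3 + 4·3 + 5·3 + 1·2 = 53
A: 3·2 + 7·1 + 4·2 + 5·0 + 1·1 = 22
C: 3·3 + 7·0 + 4·1 + 5·1 + 1·0 = 18
B: 3·0 + 7·2 + 4·0 + 5·2 + 1·3 = 27
D has the highest Borda score (53).

D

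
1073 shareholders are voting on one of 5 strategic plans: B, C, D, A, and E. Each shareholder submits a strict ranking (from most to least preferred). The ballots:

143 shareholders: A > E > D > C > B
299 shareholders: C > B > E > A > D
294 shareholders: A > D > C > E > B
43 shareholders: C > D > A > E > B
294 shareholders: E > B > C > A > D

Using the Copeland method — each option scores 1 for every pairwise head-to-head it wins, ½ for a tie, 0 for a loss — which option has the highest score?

B: beats D and A; loses to C and E → score 2.
C: beats B, D, A, and E → score 4.
D: loses to B, C, A, and E → score 0.
A: beats D; loses to B, C, and E → score 1.
E: beats B, D, and A; loses to C → score 3.
C has the best pairwise record.

C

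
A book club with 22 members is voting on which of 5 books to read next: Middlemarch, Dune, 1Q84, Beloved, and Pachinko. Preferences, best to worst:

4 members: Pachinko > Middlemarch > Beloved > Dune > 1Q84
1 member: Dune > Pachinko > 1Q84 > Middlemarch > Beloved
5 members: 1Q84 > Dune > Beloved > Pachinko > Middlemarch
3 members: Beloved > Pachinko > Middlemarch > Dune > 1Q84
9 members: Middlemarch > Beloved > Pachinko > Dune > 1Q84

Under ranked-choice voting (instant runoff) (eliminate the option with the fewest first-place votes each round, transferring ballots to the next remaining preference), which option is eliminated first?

Dune

Round 1: Middlemarch 9, Dune 1, 1Q84 5, Beloved 3, Pachinko 4. Eliminate Dune.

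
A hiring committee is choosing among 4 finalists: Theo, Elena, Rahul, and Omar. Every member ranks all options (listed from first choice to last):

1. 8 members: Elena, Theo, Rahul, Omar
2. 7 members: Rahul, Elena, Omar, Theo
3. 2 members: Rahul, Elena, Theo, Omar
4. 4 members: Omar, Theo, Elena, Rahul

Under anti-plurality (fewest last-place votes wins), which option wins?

Last-place votes: Theo 7, Elena 0, Rahul 4, Omar 10.
Elena is ranked last by the fewest voters, so Elena wins.

Elena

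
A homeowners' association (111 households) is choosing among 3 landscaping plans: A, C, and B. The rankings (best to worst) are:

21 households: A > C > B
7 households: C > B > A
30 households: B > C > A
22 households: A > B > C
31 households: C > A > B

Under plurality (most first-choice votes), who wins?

A

First-place votes: A 43, C 38, B 30.
A has the most first-place votes.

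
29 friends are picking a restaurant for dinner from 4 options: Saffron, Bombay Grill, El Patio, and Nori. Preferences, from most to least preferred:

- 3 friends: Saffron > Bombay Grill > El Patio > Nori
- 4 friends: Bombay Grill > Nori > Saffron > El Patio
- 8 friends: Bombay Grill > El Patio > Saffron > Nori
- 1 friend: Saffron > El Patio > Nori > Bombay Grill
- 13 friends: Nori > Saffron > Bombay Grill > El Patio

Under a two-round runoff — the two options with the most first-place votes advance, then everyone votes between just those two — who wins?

Bombay Grill

Round 1 first-place votes: Saffron 4, Bombay Grill 12, El Patio 0, Nori 13.
Nori and Bombay Grill advance.
Runoff: Nori is preferred to Bombay Grill by 14 voters; Bombay Grill by 15.
Bombay Grill wins the runoff.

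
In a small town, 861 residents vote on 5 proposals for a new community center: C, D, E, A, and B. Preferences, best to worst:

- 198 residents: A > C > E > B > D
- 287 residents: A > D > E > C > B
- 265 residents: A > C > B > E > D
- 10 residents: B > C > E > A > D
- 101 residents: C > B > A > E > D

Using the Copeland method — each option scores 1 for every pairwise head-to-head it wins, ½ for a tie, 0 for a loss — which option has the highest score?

C: beats D, E, and B; loses to A → score 3.
D: loses to C, E, A, and B → score 0.
E: beats D and B; loses to C and A → score 2.
A: beats C, D, E, and B → score 4.
B: beats D; loses to C, E, and A → score 1.
A has the best pairwise record.

A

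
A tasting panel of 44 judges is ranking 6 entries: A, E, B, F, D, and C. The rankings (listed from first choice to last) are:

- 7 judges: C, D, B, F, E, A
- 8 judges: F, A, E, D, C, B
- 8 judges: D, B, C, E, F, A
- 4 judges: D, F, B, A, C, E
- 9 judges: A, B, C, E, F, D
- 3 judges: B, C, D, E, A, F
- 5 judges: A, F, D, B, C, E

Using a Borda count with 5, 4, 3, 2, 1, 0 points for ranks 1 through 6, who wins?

A: 7·0 + 8·4 + 8·0 + 4·2 + 9·5 + 3·1 + 5·5 = 113
E: 7·1 + 8·3 + 8·2 + 4·0 + 9·2 + 3·2 + 5·0 = 71
B: 7·3 + 8·0 + 8·4 + 4·3 + 9·4 + 3·5 + 5·2 = 126
F: 7·2 + 8·5 + 8·1 + 4·4 + 9·1 + 3·0 + 5·4 = 107
D: 7·4 + 8·2 + 8·5 + 4·5 + 9·0 + 3·3 + 5·3 = 128
C: 7·5 + 8·1 + 8·3 + 4·1 + 9·3 + 3·4 + 5·1 = 115
D has the highest Borda score (128).

D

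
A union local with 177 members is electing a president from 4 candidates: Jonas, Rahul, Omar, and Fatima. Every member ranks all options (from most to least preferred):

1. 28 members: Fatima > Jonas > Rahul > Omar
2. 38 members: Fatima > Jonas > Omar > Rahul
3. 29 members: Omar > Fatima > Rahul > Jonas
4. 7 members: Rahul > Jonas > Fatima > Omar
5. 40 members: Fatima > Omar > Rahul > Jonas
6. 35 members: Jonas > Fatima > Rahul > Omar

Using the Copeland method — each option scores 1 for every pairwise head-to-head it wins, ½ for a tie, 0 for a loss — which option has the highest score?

Fatima

Jonas: beats Rahul and Omar; loses to Fatima → score 2.
Rahul: loses to Jonas, Omar, and Fatima → score 0.
Omar: beats Rahul; loses to Jonas and Fatima → score 1.
Fatima: beats Jonas, Rahul, and Omar → score 3.
Fatima has the best pairwise record.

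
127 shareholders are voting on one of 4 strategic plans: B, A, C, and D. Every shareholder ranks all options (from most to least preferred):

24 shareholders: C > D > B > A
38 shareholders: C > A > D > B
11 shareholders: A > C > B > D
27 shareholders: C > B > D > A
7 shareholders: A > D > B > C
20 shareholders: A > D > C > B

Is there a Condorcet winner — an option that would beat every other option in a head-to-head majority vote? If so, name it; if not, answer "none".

C

C vs B: 120–7 for C.
C vs A: 89–38 for C.
C vs D: 100–27 for C.
C beats every other option head-to-head.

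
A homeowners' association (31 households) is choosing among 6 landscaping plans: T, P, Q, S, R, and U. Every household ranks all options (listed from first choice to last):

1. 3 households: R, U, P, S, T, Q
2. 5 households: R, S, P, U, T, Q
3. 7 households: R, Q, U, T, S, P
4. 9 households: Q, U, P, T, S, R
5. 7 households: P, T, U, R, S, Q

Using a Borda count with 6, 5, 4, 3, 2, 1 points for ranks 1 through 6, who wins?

U

T: 3·2 + 5·2 + 7·3 + 9·3 + 7·5 = 99
P: 3·4 + 5·4 + 7·1 + 9·4 + 7·6 = 117
Q: 3·1 + 5·1 + 7·5 + 9·6 + 7·1 = 104
S: 3·3 + 5·5 + 7·2 + 9·2 + 7·2 = 80
R: 3·6 + 5·6 + 7·6 + 9·1 + 7·3 = 120
U: 3·5 + 5·3 + 7·4 + 9·5 + 7·4 = 131
U has the highest Borda score (131).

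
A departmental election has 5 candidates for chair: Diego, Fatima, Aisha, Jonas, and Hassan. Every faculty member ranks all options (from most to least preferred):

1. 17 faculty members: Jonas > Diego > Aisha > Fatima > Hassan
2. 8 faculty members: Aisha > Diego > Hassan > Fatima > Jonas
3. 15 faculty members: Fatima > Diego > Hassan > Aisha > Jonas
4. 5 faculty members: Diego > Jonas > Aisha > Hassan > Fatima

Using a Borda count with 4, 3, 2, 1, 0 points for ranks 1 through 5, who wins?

Diego: 17·3 + 8·3 + 15·3 + 5·4 = 140
Fatima: 17·1 + 8·1 + 15·4 + 5·0 = 85
Aisha: 17·2 + 8·4 + 15·1 + 5·2 = 91
Jonas: 17·4 + 8·0 + 15·0 + 5·3 = 83
Hassan: 17·0 + 8·2 + 15·2 + 5·1 = 51
Diego has the highest Borda score (140).

Diego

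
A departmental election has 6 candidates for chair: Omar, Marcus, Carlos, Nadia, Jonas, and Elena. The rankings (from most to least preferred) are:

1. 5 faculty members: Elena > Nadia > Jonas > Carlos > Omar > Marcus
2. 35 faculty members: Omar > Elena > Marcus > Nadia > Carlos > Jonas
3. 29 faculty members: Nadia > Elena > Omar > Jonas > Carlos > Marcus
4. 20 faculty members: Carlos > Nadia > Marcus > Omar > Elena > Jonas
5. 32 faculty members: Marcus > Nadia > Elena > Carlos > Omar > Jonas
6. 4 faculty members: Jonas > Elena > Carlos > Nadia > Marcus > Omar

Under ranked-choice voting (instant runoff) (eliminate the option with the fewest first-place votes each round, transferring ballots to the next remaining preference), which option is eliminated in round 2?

Elena

Round 1: Omar 35, Marcus 32, Carlos 20, Nadia 29, Jonas 4, Elena 5. Eliminate Jonas.
Round 2: Omar 35, Marcus 32, Carlos 20, Nadia 29, Elena 9. Eliminate Elena.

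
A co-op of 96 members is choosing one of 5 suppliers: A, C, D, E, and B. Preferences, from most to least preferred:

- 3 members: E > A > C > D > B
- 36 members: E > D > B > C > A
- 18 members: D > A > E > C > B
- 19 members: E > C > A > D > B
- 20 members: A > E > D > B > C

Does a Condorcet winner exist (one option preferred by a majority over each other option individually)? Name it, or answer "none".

E

E vs A: 58–38 for E.
E vs C: 96–0 for E.
E vs D: 78–18 for E.
E vs B: 96–0 for E.
E beats every other option head-to-head.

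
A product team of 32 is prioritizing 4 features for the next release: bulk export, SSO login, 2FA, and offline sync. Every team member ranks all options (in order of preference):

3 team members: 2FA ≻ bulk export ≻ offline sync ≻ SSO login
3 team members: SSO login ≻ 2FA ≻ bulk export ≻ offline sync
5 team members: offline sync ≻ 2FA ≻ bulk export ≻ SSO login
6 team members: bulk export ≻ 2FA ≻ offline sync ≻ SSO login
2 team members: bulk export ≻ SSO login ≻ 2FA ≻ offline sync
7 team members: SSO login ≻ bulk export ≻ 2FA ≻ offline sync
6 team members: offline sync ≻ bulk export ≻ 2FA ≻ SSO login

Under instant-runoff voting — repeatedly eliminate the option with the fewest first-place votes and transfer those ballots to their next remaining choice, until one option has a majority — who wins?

bulk export

Round 1: bulk export 8, SSO login 10, 2FA 3, offline sync 11. Eliminate 2FA.
Round 2: bulk export 11, SSO login 10, offline sync 11. Eliminate SSO login.
Round 3: bulk export 21, offline sync 11. Bulk export has a majority.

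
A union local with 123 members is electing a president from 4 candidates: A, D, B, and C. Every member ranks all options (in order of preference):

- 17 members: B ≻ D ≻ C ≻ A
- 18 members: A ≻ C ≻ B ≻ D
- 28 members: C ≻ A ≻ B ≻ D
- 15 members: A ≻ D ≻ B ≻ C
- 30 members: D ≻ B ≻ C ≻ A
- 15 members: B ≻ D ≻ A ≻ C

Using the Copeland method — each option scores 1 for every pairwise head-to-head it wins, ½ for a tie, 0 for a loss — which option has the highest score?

A: loses to D, B, and C → score 0.
D: beats A and C; loses to B → score 2.
B: beats A, D, and C → score 3.
C: beats A; loses to D and B → score 1.
B has the best pairwise record.

B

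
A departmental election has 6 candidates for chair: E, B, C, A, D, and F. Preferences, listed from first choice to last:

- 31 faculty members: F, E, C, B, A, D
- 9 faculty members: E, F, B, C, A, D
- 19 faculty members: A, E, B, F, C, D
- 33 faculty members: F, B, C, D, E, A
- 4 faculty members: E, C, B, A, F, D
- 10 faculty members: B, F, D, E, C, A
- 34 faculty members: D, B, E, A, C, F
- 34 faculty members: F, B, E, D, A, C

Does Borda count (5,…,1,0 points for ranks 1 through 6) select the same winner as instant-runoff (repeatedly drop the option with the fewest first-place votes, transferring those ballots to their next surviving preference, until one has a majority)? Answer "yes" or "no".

no

Borda — scores: E 522, B 612, C 289, A 245, D 334, F 608. Winner: B.
Instant-runoff — R1 E 13, B 10, C 0, A 19, D 34, F 98 (F winner). Winner: F.
The two methods disagree.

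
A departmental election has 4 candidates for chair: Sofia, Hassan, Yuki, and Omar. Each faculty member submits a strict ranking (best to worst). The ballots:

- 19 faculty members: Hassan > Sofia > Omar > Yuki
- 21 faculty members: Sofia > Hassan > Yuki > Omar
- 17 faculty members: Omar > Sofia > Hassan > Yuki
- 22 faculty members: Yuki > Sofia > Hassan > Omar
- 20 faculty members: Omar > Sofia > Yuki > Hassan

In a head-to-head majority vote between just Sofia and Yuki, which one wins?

Voters preferring Sofia to Yuki: 77; preferring Yuki to Sofia: 22.
Sofia wins the head-to-head.

Sofia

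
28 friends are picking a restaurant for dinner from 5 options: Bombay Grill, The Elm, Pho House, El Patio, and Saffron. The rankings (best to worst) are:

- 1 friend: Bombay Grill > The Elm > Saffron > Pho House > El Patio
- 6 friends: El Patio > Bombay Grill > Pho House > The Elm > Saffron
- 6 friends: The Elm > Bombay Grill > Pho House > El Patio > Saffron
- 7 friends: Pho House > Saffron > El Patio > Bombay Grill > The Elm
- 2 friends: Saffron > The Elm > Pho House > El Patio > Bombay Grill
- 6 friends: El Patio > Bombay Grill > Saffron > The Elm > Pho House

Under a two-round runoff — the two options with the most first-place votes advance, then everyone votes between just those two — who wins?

Round 1 first-place votes: Bombay Grill 1, The Elm 6, Pho House 7, El Patio 12, Saffron 2.
El Patio and Pho House advance.
Runoff: El Patio is preferred to Pho House by 12 voters; Pho House by 16.
Pho House wins the runoff.

Pho House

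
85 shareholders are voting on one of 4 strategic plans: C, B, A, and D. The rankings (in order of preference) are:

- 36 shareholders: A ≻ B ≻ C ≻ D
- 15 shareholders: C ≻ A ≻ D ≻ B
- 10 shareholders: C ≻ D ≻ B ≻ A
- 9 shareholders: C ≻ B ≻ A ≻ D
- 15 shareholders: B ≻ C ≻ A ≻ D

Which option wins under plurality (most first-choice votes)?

A

First-place votes: C 34, B 15, A 36, D 0.
A has the most first-place votes.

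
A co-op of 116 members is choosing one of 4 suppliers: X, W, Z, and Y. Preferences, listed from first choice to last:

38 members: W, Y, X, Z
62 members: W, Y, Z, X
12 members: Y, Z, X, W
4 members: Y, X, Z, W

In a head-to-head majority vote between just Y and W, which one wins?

W

Voters preferring Y to W: 16; preferring W to Y: 100.
W wins the head-to-head.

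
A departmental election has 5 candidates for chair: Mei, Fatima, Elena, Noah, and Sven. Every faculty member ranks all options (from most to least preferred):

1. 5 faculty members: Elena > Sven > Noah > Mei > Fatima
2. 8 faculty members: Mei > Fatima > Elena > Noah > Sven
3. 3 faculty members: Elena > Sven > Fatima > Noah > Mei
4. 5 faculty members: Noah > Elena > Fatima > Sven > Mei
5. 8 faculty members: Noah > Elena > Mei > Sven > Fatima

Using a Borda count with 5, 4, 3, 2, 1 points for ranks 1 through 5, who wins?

Mei: 5·2 + 8·5 + 3·1 + 5·1 + 8·3 = 82
Fatima: 5·1 + 8·4 + 3·3 + 5·3 + 8·1 = 69
Elena: 5·5 + 8·3 + 3·5 + 5·4 + 8·4 = 116
Noah: 5·3 + 8·2 + 3·2 + 5·5 + 8·5 = 102
Sven: 5·4 + 8·1 + 3·4 + 5·2 + 8·2 = 66
Elena has the highest Borda score (116).

Elena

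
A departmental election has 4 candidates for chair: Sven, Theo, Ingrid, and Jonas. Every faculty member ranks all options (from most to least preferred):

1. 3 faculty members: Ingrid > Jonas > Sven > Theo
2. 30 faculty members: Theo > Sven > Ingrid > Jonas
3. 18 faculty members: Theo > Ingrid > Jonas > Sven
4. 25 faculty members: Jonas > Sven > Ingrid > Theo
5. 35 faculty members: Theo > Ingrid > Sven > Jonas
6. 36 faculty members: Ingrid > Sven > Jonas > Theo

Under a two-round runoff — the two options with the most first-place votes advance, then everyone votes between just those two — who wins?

Round 1 first-place votes: Sven 0, Theo 83, Ingrid 39, Jonas 25.
Theo and Ingrid advance.
Runoff: Theo is preferred to Ingrid by 83 voters; Ingrid by 64.
Theo wins the runoff.

Theo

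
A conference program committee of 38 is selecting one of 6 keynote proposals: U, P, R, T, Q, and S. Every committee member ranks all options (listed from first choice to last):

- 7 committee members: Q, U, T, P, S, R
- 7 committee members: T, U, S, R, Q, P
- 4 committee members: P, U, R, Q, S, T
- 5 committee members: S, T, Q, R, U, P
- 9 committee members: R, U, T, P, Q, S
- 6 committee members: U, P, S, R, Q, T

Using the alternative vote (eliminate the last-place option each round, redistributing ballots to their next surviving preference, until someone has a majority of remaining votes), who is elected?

U

Round 1: U 6, P 4, R 9, T 7, Q 7, S 5. Eliminate P.
Round 2: U 10, R 9, T 7, Q 7, S 5. Eliminate S.
Round 3: U 10, R 9, T 12, Q 7. Eliminate Q.
Round 4: U 17, R 9, T 12. Eliminate R.
Round 5: U 26, T 12. U has a majority.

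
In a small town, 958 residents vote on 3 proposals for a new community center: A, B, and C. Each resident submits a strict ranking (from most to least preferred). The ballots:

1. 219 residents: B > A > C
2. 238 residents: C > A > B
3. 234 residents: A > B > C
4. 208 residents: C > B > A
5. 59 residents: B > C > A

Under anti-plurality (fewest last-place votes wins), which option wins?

Last-place votes: A 267, B 238, C 453.
B is ranked last by the fewest voters, so B wins.

B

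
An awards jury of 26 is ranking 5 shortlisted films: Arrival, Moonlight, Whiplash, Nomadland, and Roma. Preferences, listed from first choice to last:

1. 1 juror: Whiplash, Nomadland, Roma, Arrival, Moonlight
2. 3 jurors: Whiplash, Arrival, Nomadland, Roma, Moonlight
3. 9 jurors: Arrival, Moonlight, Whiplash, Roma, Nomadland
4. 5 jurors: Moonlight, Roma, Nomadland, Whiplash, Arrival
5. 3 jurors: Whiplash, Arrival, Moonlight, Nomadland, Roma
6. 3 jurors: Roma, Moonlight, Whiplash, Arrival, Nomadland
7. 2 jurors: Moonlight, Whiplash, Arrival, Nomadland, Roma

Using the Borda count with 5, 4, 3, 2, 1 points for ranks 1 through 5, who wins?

Moonlight

Arrival: 1·2 + 3·4 + 9·5 + 5·1 + 3·4 + 3·2 + 2·3 = 88
Moonlight: 1·1 + 3·1 + 9·4 + 5·5 + 3·3 + 3·4 + 2·5 = 96
Whiplash: 1·5 + 3·5 + 9·3 + 5·2 + 3·5 + 3·3 + 2·4 = 89
Nomadland: 1·4 + 3·3 + 9·1 + 5·3 + 3·2 + 3·1 + 2·2 = 50
Roma: 1·3 + 3·2 + 9·2 + 5·4 + 3·1 + 3·5 + 2·1 = 67
Moonlight has the highest Borda score (96).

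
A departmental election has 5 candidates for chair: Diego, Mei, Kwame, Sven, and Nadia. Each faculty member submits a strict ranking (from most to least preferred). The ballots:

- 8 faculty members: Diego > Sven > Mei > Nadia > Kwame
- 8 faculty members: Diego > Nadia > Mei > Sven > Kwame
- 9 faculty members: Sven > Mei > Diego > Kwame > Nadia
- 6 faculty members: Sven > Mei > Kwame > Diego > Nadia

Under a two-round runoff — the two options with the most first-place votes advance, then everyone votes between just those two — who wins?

Round 1 first-place votes: Diego 16, Mei 0, Kwame 0, Sven 15, Nadia 0.
Diego and Sven advance.
Runoff: Diego is preferred to Sven by 16 voters; Sven by 15.
Diego wins the runoff.

Diego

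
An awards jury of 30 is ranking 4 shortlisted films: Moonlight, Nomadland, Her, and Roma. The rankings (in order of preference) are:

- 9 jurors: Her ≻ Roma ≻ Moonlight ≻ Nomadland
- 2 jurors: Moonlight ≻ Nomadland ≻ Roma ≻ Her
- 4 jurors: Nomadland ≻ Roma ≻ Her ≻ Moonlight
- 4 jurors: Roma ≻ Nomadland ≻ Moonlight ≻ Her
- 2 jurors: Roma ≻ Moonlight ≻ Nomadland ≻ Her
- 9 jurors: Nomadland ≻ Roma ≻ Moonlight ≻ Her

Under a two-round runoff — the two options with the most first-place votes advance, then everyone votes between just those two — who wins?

Nomadland

Round 1 first-place votes: Moonlight 2, Nomadland 13, Her 9, Roma 6.
Nomadland and Her advance.
Runoff: Nomadland is preferred to Her by 21 voters; Her by 9.
Nomadland wins the runoff.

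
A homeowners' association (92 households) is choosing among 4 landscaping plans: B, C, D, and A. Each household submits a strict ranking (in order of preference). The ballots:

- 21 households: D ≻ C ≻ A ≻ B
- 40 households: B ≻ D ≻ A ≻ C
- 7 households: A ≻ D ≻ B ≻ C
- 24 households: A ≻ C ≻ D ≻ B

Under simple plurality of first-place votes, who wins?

B

First-place votes: B 40, C 0, D 21, A 31.
B has the most first-place votes.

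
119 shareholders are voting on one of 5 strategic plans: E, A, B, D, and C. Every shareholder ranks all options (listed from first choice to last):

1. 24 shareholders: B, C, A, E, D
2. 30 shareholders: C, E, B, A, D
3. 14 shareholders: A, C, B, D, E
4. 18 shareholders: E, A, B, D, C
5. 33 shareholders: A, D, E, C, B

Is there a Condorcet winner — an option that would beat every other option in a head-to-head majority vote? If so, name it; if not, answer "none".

A

A vs E: 71–48 for A.
A vs B: 65–54 for A.
A vs D: 119–0 for A.
A vs C: 65–54 for A.
A beats every other option head-to-head.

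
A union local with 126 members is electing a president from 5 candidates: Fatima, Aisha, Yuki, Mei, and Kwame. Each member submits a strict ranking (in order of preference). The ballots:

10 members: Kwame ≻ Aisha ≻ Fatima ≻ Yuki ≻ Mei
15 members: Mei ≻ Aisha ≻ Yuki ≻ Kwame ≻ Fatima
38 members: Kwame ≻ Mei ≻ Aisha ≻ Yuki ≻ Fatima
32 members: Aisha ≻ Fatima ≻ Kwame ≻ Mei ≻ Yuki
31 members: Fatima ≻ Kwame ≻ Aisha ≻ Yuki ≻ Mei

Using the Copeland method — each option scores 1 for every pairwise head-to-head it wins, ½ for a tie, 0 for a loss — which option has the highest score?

Fatima: beats Yuki and Mei; ties Kwame; loses to Aisha → score 2.5.
Aisha: beats Fatima, Yuki, and Mei; loses to Kwame → score 3.
Yuki: loses to Fatima, Aisha, Mei, and Kwame → score 0.
Mei: beats Yuki; loses to Fatima, Aisha, and Kwame → score 1.
Kwame: beats Aisha, Yuki, and Mei; ties Fatima → score 3.5.
Kwame has the best pairwise record.

Kwame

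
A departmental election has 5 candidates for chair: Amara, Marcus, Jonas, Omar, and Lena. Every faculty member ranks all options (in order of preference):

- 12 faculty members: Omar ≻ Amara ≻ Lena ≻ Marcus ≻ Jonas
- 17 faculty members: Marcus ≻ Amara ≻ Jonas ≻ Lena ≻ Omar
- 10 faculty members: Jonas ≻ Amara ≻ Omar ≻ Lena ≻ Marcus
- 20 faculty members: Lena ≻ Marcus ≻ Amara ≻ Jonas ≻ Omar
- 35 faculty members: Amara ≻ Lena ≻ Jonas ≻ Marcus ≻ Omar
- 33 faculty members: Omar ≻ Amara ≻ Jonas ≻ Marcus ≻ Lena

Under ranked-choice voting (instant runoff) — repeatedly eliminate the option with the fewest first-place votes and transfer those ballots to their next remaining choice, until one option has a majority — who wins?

Round 1: Amara 35, Marcus 17, Jonas 10, Omar 45, Lena 20. Eliminate Jonas.
Round 2: Amara 45, Marcus 17, Omar 45, Lena 20. Eliminate Marcus.
Round 3: Amara 62, Omar 45, Lena 20. Eliminate Lena.
Round 4: Amara 82, Omar 45. Amara has a majority.

Amara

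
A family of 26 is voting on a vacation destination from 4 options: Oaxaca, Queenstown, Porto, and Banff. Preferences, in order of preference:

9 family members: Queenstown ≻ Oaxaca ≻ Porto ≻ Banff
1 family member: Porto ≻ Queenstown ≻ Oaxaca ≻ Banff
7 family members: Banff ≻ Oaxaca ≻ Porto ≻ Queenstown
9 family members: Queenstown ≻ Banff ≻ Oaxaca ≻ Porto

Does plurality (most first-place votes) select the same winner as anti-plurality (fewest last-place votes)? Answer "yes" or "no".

Plurality — first-place votes: Oaxaca 0, Queenstown 18, Porto 1, Banff 7. Winner: Queenstown.
Anti-plurality — last-place votes: Oaxaca 0, Queenstown 7, Porto 9, Banff 10. Winner: Oaxaca.
The two methods disagree.

no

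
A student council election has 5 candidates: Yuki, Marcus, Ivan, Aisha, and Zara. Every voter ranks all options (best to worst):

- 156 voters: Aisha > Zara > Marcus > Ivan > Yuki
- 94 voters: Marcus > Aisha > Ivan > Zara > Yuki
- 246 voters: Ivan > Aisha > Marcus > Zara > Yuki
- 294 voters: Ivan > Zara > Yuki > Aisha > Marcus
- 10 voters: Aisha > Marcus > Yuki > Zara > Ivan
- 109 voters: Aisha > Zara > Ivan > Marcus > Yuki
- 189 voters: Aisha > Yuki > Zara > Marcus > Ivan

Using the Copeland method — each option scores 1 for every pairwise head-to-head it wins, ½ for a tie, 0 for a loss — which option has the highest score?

Aisha

Yuki: loses to Marcus, Ivan, Aisha, and Zara → score 0.
Marcus: beats Yuki; loses to Ivan, Aisha, and Zara → score 1.
Ivan: beats Yuki, Marcus, and Zara; loses to Aisha → score 3.
Aisha: beats Yuki, Marcus, Ivan, and Zara → score 4.
Zara: beats Yuki and Marcus; loses to Ivan and Aisha → score 2.
Aisha has the best pairwise record.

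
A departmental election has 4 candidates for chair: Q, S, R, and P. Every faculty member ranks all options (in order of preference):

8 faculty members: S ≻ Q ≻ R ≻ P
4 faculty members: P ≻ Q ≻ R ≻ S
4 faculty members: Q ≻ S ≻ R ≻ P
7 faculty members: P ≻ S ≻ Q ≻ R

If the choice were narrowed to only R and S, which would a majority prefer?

Voters preferring R to S: 4; preferring S to R: 19.
S wins the head-to-head.

S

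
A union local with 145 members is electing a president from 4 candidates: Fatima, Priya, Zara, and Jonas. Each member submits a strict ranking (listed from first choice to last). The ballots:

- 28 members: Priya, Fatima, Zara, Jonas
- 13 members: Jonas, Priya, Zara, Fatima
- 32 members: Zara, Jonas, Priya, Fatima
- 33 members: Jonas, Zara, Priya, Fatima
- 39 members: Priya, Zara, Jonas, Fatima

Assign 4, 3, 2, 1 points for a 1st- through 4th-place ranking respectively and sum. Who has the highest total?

Fatima: 28·3 + 13·1 + 32·1 + 33·1 + 39·1 = 201
Priya: 28·4 + 13·3 + 32·2 + 33·2 + 39·4 = 437
Zara: 28·2 + 13·2 + 32·4 + 33·3 + 39·3 = 426
Jonas: 28·1 + 13·4 + 32·3 + 33·4 + 39·2 = 386
Priya has the highest Borda score (437).

Priya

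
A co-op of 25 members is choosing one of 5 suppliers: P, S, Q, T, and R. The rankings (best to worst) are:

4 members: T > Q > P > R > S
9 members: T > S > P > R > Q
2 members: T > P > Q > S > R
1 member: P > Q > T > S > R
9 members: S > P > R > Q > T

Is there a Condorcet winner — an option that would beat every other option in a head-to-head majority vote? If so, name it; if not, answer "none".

T

T vs P: 15–10 for T.
T vs S: 16–9 for T.
T vs Q: 15–10 for T.
T vs R: 16–9 for T.
T beats every other option head-to-head.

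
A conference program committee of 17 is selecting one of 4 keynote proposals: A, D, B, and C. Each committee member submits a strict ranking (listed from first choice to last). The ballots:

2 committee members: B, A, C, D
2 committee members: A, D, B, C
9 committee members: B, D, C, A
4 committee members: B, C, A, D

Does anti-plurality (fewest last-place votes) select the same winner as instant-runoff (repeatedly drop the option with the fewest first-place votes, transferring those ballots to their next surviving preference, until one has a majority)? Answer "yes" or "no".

yes

Anti-plurality — last-place votes: A 9, D 6, B 0, C 2. Winner: B.
Instant-runoff — R1 A 2, D 0, B 15, C 0 (B winner). Winner: B.
The two methods agree.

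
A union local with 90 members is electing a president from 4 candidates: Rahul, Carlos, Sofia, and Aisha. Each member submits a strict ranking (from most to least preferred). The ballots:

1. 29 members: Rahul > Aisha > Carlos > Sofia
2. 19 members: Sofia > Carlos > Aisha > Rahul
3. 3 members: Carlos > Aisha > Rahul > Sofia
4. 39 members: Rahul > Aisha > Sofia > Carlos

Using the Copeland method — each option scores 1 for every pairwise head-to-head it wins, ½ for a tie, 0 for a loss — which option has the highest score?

Rahul

Rahul: beats Carlos, Sofia, and Aisha → score 3.
Carlos: loses to Rahul, Sofia, and Aisha → score 0.
Sofia: beats Carlos; loses to Rahul and Aisha → score 1.
Aisha: beats Carlos and Sofia; loses to Rahul → score 2.
Rahul has the best pairwise record.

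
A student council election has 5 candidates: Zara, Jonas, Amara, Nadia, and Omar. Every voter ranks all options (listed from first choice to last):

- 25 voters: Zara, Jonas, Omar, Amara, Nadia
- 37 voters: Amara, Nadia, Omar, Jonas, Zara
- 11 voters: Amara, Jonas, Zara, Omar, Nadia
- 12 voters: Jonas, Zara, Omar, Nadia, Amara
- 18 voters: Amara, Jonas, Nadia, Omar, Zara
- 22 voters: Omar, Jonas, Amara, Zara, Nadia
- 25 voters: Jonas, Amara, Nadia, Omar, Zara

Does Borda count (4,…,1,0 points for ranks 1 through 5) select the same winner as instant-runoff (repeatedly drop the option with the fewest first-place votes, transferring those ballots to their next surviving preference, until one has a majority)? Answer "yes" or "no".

yes

Borda — scores: Zara 180, Jonas 413, Amara 408, Nadia 209, Omar 290. Winner: Jonas.
Instant-runoff — R1 Zara 25, Jonas 37, Amara 66, Nadia 0, Omar 22 (Nadia out); R2 Zara 25, Jonas 37, Amara 66, Omar 22 (Omar out); R3 Zara 25, Jonas 59, Amara 66 (Zara out); R4 Jonas 84, Amara 66 (Jonas winner). Winner: Jonas.
The two methods agree.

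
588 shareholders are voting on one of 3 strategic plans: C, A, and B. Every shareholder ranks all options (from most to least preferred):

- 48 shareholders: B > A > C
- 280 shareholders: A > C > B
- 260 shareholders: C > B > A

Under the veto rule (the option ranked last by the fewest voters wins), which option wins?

Last-place votes: C 48, A 260, B 280.
C is ranked last by the fewest voters, so C wins.

C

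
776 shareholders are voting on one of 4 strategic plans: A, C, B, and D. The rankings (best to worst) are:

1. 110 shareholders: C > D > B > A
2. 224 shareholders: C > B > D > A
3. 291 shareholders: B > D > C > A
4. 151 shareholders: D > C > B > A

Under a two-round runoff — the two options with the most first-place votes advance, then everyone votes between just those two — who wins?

C

Round 1 first-place votes: A 0, C 334, B 291, D 151.
C and B advance.
Runoff: C is preferred to B by 485 voters; B by 291.
C wins the runoff.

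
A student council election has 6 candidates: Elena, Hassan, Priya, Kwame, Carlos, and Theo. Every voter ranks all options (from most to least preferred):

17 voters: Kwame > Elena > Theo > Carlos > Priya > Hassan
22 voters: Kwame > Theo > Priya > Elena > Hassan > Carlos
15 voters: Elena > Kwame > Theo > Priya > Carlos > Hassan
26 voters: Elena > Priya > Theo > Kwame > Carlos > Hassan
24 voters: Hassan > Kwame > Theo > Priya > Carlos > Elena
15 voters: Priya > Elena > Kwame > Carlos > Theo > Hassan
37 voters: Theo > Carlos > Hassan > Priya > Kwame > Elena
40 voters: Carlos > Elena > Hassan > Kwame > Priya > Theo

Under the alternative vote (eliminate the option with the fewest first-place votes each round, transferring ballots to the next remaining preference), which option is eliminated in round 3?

Theo

Round 1: Elena 41, Hassan 24, Priya 15, Kwame 39, Carlos 40, Theo 37. Eliminate Priya.
Round 2: Elena 56, Hassan 24, Kwame 39, Carlos 40, Theo 37. Eliminate Hassan.
Round 3: Elena 56, Kwame 63, Carlos 40, Theo 37. Eliminate Theo.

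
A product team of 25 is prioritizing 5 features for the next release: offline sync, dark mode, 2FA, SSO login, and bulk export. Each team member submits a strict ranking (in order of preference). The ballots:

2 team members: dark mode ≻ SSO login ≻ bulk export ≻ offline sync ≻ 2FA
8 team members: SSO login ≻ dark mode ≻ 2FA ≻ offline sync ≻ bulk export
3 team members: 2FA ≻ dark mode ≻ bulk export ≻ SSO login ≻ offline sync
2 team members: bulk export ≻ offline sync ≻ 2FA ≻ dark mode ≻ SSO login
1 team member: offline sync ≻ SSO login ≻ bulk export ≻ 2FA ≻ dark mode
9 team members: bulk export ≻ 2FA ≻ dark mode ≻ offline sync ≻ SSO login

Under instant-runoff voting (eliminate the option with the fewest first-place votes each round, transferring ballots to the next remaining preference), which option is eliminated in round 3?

2FA

Round 1: offline sync 1, dark mode 2, 2FA 3, SSO login 8, bulk export 11. Eliminate offline sync.
Round 2: dark mode 2, 2FA 3, SSO login 9, bulk export 11. Eliminate dark mode.
Round 3: 2FA 3, SSO login 11, bulk export 11. Eliminate 2FA.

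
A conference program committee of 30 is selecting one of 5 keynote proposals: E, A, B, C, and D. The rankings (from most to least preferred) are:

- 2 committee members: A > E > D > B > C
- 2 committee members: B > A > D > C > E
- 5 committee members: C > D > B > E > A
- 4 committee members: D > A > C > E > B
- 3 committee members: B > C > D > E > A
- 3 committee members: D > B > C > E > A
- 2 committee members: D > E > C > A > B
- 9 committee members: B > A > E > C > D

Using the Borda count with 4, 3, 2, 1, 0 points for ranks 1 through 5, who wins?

E: 2·3 + 2·0 + 5·1 + 4·1 + 3·1 + 3·1 + 2·3 + 9·2 = 45
A: 2·4 + 2·3 + 5·0 + 4·3 + 3·0 + 3·0 + 2·1 + 9·3 = 55
B: 2·1 + 2·4 + 5·2 + 4·0 + 3·4 + 3·3 + 2·0 + 9·4 = 77
C: 2·0 + 2·1 + 5·4 + 4·2 + 3·3 + 3·2 + 2·2 + 9·1 = 58
D: 2·2 + 2·2 + 5·3 + 4·4 + 3·2 + 3·4 + 2·4 + 9·0 = 65
B has the highest Borda score (77).

B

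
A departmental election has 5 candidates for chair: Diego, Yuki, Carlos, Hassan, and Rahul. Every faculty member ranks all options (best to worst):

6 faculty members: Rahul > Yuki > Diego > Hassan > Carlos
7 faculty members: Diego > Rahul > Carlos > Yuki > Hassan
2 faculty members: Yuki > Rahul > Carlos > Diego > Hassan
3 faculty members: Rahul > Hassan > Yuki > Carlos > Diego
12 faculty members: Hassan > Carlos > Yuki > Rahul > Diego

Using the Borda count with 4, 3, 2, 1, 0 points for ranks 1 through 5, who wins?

Rahul

Diego: 6·2 + 7·4 + 2·1 + 3·0 + 12·0 = 42
Yuki: 6·3 + 7·1 + 2·4 + 3·2 + 12·2 = 63
Carlos: 6·0 + 7·2 + 2·2 + 3·1 + 12·3 = 57
Hassan: 6·1 + 7·0 + 2·0 + 3·3 + 12·4 = 63
Rahul: 6·4 + 7·3 + 2·3 + 3·4 + 12·1 = 75
Rahul has the highest Borda score (75).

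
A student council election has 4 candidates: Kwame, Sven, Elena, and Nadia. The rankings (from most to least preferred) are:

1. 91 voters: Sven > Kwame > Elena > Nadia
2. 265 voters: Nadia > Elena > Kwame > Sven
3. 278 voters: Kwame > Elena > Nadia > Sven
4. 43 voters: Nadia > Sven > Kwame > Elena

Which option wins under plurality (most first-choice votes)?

Nadia

First-place votes: Kwame 278, Sven 91, Elena 0, Nadia 308.
Nadia has the most first-place votes.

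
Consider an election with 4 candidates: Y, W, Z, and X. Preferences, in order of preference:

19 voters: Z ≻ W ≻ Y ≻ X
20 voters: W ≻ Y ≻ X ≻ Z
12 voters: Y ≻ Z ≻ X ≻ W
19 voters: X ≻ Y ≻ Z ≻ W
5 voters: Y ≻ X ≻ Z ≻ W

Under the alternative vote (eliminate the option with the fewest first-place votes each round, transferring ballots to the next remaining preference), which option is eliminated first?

Y

Round 1: Y 17, W 20, Z 19, X 19. Eliminate Y.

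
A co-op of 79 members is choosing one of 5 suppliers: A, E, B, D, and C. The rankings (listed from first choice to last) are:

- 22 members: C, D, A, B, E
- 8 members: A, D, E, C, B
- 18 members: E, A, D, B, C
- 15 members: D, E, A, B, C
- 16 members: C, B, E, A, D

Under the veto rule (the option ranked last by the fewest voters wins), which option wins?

Last-place votes: A 0, E 22, B 8, D 16, C 33.
A is ranked last by the fewest voters, so A wins.

A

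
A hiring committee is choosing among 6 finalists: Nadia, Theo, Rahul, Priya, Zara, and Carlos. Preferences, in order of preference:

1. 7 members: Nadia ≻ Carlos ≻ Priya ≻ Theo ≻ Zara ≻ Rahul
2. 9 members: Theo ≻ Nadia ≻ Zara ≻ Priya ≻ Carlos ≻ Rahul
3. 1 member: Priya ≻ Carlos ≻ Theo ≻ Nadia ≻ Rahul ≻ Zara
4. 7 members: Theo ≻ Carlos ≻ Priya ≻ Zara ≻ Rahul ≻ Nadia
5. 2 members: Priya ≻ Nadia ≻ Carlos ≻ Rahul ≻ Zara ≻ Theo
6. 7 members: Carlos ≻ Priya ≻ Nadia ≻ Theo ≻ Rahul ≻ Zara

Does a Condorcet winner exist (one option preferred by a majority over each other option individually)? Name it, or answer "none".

Checking pairwise contests:
Theo beats Nadia 17–16.
Priya beats Theo 17–16.
Nadia beats Rahul 26–7.
Carlos beats Priya 21–12.
Nadia beats Zara 26–7.
Nadia beats Carlos 18–15.
Every option loses at least one head-to-head, so there is no Condorcet winner.

none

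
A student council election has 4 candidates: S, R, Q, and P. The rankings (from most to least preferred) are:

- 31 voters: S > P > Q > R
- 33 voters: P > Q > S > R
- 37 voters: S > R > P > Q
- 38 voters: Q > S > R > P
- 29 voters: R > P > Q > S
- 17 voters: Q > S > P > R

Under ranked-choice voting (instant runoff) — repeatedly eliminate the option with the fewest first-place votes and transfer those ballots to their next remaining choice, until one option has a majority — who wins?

S

Round 1: S 68, R 29, Q 55, P 33. Eliminate R.
Round 2: S 68, Q 55, P 62. Eliminate Q.
Round 3: S 123, P 62. S has a majority.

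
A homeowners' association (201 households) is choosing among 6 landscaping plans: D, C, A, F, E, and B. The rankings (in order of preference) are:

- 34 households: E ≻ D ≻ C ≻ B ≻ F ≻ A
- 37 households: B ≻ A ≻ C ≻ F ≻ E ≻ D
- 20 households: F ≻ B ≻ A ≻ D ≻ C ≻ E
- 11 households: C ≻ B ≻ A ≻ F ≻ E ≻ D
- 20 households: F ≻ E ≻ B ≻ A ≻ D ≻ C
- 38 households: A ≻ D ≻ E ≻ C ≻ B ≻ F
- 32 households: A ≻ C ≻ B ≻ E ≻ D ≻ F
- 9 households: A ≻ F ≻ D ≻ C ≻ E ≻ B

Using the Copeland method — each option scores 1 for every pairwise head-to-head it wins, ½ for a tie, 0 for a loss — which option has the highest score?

D: beats C and F; loses to A, E, and B → score 2.
C: beats F, E, and B; loses to D and A → score 3.
A: beats D, C, F, and E; loses to B → score 4.
F: loses to D, C, A, E, and B → score 0.
E: beats D, F, and B; loses to C and A → score 3.
B: beats D, A, and F; loses to C and E → score 3.
A has the best pairwise record.

A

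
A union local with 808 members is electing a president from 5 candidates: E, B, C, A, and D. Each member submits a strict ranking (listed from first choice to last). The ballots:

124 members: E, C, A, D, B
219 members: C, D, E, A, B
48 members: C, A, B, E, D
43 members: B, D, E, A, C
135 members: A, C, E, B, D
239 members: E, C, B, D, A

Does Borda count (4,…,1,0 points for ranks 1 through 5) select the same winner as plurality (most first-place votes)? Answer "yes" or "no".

no

Borda — scores: E 2294, B 881, C 2562, A 1194, D 1149. Winner: C.
Plurality — first-place votes: E 363, B 43, C 267, A 135, D 0. Winner: E.
The two methods disagree.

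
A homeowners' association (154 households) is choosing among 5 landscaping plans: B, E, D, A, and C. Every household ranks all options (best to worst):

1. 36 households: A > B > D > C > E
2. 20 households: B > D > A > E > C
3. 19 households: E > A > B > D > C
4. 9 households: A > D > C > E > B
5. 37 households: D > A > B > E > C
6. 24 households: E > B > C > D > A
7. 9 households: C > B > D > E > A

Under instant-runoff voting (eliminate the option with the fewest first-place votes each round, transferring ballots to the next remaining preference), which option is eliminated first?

Round 1: B 20, E 43, D 37, A 45, C 9. Eliminate C.

C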